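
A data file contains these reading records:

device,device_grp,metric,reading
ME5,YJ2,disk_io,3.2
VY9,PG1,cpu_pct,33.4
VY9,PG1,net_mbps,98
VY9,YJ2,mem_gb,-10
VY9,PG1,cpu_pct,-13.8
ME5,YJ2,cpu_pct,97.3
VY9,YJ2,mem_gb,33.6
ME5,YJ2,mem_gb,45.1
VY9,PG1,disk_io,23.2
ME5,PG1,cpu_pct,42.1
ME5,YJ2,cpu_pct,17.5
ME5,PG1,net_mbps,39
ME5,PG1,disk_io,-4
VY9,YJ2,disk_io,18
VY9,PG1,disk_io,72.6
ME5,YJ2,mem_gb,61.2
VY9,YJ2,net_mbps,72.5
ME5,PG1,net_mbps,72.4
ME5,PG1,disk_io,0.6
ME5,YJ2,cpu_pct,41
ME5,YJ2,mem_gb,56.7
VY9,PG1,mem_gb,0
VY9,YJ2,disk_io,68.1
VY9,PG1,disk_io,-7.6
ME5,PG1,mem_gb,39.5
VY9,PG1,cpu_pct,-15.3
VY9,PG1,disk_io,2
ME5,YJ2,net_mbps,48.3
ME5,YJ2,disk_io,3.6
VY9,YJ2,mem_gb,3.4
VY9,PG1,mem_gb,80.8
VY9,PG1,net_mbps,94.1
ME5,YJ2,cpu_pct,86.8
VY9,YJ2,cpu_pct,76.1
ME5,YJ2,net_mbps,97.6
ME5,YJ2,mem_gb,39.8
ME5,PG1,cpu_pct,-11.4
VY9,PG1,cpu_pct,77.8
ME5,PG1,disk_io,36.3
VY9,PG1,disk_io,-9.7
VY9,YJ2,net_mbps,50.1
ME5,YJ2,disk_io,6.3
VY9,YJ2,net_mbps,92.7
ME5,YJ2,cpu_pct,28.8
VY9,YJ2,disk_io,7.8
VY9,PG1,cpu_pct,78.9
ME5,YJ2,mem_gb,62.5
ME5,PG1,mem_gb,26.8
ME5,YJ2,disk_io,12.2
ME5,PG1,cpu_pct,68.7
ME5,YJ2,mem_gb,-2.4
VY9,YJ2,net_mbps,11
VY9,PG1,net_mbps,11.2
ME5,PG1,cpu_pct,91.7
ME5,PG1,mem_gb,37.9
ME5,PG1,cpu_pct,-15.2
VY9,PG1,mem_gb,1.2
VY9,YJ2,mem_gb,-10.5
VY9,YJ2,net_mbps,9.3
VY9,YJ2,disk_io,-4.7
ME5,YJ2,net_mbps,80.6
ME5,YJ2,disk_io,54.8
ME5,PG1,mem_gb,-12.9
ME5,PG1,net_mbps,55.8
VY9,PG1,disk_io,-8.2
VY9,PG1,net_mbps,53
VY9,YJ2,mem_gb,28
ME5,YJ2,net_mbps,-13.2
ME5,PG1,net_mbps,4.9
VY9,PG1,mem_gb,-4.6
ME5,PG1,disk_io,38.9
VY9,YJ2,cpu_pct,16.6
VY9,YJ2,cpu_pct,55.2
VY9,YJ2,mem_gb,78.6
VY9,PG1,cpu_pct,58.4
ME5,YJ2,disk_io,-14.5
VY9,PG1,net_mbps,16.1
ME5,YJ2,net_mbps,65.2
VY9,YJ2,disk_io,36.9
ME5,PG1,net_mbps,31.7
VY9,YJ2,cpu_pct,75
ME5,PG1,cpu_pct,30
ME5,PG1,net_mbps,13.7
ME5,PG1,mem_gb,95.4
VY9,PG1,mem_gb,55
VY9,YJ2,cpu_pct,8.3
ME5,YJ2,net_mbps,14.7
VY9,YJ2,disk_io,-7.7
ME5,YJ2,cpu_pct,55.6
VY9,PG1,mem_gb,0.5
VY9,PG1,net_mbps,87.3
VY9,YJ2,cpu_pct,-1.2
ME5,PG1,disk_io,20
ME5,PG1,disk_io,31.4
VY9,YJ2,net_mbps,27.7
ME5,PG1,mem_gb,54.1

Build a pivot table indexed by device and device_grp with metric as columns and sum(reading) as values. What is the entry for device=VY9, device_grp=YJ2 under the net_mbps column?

Rows with device=VY9, device_grp=YJ2 and metric=net_mbps: reading values are 72.5, 50.1, 92.7, 11, 9.3, 27.7.
72.5 + 50.1 + 92.7 + 11 + 9.3 + 27.7 = 263.3.

263.3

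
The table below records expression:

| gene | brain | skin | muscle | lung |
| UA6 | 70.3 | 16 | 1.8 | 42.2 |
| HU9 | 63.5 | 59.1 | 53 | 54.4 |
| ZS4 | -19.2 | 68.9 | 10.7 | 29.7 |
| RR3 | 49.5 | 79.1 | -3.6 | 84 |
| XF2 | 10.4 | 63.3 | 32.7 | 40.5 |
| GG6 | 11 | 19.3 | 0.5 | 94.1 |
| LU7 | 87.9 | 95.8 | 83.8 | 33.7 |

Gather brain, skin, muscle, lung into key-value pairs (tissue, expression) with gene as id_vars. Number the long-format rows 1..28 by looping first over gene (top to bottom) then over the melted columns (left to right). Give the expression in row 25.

87.9

28 rows total (7 × 4). Row 25: index ⌊(25-1)/4⌋ = 6 into gene → LU7; (25-1) mod 4 = 0 into the melted columns → brain.
So row 25 is (LU7, brain, 87.9); expression = 87.9.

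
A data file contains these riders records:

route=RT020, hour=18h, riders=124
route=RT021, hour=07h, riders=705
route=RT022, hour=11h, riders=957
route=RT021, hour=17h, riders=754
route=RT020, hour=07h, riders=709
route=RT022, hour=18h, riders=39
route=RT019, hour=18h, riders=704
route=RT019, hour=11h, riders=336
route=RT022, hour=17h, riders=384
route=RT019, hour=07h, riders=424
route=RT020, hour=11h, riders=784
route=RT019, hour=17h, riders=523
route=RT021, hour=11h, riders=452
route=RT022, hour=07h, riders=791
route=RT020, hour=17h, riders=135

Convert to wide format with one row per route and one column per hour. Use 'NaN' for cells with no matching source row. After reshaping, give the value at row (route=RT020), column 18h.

The long row with route=RT020, hour=18h has riders=124.

124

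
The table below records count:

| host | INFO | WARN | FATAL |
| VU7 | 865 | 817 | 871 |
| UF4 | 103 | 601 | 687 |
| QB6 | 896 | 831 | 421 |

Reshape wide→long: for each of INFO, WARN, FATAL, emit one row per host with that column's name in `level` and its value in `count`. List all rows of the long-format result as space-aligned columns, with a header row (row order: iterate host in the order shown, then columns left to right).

host  level  count
VU7   INFO   865  
VU7   WARN   817  
VU7   FATAL  871  
UF4   INFO   103  
UF4   WARN   601  
UF4   FATAL  687  
QB6   INFO   896  
QB6   WARN   831  
QB6   FATAL  421  

Each (host, column) pair becomes one row: 3 × 3 = 9 rows.
For example, (VU7, INFO) → count=865.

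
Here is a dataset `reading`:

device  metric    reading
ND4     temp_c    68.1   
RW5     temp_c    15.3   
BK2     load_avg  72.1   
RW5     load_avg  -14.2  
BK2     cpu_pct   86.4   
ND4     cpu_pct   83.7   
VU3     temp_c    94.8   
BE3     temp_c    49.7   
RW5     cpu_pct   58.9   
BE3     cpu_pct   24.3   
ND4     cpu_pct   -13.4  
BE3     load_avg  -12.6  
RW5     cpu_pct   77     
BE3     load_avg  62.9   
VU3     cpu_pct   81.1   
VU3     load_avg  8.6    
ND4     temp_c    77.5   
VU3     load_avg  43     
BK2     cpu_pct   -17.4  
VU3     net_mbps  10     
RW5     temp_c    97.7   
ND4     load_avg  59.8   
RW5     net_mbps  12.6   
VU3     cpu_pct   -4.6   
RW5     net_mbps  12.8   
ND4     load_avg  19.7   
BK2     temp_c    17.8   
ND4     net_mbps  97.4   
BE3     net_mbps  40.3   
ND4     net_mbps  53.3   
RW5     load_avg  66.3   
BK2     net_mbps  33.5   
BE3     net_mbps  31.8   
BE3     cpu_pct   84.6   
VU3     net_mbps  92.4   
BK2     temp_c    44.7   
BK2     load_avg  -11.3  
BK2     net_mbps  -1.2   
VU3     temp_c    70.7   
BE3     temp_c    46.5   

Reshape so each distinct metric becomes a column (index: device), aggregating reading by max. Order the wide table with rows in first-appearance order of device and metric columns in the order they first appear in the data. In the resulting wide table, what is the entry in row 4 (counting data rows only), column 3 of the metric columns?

81.1

With rows in first-appearance order of device, row 4 is device=VU3. metric columns in first-appearance order: temp_c, load_avg, cpu_pct, net_mbps; column 3 is cpu_pct.
Long rows with device=VU3, metric=cpu_pct: max(81.1, -4.6) = 81.1.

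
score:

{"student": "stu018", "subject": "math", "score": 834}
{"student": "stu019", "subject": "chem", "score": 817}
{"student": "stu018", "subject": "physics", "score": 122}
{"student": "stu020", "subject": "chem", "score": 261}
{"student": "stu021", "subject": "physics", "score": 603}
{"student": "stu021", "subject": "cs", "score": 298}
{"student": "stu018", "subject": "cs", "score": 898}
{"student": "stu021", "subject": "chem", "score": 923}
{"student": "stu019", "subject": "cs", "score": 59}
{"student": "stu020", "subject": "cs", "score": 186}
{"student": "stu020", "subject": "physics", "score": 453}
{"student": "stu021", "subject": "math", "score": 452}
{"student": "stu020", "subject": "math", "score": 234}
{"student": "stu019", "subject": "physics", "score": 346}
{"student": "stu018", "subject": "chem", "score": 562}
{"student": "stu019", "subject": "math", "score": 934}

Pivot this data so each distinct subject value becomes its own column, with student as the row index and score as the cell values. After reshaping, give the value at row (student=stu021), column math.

452

Wide layout: rows indexed by student, columns are the 4 distinct subject values (math, chem, physics, cs).
Cell (student=stu021, subject=math) draws from the long row where student=stu021 and subject=math, which has score=452.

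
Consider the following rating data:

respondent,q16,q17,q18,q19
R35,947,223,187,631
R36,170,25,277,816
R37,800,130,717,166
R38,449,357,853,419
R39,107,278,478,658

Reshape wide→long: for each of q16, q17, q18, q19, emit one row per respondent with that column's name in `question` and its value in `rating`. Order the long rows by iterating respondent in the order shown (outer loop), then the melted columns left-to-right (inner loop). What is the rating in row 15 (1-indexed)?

853

20 rows total (5 × 4). Row 15: index ⌊(15-1)/4⌋ = 3 into respondent → R38; (15-1) mod 4 = 2 into the melted columns → q18.
So row 15 is (R38, q18, 853); rating = 853.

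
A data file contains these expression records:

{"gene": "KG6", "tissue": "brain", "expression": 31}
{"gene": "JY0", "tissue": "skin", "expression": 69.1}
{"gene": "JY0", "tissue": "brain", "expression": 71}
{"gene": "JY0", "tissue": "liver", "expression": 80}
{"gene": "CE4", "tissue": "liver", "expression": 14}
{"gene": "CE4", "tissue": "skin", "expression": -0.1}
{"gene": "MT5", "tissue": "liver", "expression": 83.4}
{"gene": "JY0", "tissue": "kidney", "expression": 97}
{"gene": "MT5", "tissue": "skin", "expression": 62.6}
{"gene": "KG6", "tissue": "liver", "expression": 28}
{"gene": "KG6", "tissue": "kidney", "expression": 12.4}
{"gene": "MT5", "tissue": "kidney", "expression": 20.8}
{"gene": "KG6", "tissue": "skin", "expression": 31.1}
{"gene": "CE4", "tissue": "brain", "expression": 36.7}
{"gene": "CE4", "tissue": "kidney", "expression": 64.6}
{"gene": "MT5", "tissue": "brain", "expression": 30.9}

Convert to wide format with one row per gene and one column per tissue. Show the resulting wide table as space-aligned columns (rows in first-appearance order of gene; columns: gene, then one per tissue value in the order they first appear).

gene  brain  skin  liver  kidney
KG6   31     31.1  28     12.4  
JY0   71     69.1  80     97    
CE4   36.7   -0.1  14     64.6  
MT5   30.9   62.6  83.4   20.8  

Columns: gene plus the 4 distinct tissue values (brain, skin, liver, kidney).
For example, row KG6 column brain takes expression=31 from the long row (KG6, brain).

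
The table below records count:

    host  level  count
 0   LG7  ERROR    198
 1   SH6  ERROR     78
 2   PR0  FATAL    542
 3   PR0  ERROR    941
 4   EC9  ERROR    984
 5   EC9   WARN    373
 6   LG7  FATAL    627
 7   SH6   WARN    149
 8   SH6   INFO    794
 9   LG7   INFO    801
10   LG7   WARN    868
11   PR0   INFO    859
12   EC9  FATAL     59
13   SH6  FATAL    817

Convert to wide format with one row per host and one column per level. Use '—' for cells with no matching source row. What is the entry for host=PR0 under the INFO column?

The long row with host=PR0, level=INFO has count=859.

859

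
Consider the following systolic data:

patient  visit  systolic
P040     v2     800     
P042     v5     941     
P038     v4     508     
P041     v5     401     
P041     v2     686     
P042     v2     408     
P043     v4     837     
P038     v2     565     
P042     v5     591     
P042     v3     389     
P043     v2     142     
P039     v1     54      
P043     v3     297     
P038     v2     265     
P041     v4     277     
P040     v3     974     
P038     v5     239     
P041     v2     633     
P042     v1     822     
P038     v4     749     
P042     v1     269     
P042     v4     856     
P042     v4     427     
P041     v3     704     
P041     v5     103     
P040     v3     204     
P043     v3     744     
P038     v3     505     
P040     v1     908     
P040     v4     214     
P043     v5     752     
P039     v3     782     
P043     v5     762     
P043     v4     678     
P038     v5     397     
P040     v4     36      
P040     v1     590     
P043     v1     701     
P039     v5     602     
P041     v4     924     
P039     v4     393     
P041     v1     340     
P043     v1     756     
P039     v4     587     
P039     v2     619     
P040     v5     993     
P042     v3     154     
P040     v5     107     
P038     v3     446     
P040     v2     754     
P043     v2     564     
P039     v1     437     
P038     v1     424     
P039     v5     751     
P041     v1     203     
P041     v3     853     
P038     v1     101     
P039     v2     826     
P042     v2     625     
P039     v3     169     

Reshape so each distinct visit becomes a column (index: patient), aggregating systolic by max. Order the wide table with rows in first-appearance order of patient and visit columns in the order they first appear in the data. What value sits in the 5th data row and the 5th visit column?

756

With rows in first-appearance order of patient, row 5 is patient=P043. visit columns in first-appearance order: v2, v5, v4, v3, v1; column 5 is v1.
Long rows with patient=P043, visit=v1: max(701, 756) = 756.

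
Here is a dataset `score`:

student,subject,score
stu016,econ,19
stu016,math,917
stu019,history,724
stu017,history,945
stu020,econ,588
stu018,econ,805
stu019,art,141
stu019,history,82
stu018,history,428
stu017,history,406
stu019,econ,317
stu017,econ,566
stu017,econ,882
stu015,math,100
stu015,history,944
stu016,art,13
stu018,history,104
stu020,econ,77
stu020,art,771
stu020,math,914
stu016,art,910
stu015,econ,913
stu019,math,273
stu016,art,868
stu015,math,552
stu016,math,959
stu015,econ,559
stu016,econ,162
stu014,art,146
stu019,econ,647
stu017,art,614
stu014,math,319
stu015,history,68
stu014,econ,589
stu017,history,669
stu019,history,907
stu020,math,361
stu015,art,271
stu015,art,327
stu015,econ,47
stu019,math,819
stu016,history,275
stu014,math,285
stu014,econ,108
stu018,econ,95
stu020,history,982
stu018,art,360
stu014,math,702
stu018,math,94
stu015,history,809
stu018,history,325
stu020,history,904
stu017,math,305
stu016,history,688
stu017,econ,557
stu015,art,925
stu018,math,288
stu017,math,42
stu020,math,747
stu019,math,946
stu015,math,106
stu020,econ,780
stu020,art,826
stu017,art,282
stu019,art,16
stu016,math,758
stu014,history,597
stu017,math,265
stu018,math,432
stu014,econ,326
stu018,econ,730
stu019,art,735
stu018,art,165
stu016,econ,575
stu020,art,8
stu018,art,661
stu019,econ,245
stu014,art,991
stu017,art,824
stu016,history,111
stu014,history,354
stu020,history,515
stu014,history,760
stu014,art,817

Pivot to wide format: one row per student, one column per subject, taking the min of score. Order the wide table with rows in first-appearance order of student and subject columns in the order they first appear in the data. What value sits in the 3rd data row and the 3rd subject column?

With rows in first-appearance order of student, row 3 is student=stu017. subject columns in first-appearance order: econ, math, history, art; column 3 is history.
Long rows with student=stu017, subject=history: min(945, 406, 669) = 406.

406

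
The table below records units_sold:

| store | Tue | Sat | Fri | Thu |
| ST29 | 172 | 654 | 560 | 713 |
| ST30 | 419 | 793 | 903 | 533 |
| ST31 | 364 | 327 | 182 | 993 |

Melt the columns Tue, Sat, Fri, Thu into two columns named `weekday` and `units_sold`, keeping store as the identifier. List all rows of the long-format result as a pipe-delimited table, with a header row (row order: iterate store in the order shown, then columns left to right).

| store | weekday | units_sold |
| ST29 | Tue | 172 |
| ST29 | Sat | 654 |
| ST29 | Fri | 560 |
| ST29 | Thu | 713 |
| ST30 | Tue | 419 |
| ST30 | Sat | 793 |
| ST30 | Fri | 903 |
| ST30 | Thu | 533 |
| ST31 | Tue | 364 |
| ST31 | Sat | 327 |
| ST31 | Fri | 182 |
| ST31 | Thu | 993 |

Each (store, column) pair becomes one row: 3 × 4 = 12 rows.
For example, (ST29, Tue) → units_sold=172.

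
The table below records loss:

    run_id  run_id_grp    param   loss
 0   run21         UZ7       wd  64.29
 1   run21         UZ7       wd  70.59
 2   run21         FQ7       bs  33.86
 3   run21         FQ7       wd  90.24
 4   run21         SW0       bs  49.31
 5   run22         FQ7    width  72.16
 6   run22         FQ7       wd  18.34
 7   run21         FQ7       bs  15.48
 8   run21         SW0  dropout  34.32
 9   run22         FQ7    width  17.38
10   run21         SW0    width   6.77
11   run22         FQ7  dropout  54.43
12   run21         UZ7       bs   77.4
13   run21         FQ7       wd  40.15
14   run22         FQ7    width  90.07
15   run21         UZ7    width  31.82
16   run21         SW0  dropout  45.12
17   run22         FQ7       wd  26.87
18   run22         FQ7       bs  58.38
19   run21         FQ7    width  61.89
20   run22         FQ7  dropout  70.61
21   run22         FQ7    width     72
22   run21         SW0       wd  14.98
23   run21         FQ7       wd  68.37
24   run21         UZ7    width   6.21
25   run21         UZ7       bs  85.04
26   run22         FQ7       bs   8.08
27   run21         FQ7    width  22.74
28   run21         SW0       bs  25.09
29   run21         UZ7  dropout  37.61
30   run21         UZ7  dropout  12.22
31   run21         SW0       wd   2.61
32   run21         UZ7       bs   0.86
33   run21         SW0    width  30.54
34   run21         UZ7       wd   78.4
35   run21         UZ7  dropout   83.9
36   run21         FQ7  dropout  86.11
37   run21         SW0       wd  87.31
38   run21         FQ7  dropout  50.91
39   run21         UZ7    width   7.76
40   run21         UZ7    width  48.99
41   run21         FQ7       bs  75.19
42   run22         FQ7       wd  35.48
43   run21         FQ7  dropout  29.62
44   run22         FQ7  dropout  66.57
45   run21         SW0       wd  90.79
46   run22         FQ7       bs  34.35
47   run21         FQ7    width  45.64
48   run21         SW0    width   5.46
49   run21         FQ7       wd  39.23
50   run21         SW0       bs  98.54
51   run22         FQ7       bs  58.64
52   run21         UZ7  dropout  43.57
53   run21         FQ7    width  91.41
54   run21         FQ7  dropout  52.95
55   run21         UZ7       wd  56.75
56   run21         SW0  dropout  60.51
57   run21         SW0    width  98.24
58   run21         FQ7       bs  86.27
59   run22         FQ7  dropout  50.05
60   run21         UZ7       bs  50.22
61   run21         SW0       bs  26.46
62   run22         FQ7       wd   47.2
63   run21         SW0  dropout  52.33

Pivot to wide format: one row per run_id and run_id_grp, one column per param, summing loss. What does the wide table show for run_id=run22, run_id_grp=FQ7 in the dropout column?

Rows with run_id=run22, run_id_grp=FQ7 and param=dropout: loss values are 54.43, 70.61, 66.57, 50.05.
54.43 + 70.61 + 66.57 + 50.05 = 241.66.

241.66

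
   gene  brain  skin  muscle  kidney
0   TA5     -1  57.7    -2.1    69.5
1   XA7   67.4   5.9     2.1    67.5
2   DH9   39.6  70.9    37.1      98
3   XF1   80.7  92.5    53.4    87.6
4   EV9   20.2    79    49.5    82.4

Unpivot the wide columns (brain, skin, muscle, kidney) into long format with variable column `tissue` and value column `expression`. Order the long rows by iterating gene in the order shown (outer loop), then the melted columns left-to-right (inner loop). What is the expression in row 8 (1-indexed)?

20 rows total (5 × 4). Row 8: index ⌊(8-1)/4⌋ = 1 into gene → XA7; (8-1) mod 4 = 3 into the melted columns → kidney.
So row 8 is (XA7, kidney, 67.5); expression = 67.5.

67.5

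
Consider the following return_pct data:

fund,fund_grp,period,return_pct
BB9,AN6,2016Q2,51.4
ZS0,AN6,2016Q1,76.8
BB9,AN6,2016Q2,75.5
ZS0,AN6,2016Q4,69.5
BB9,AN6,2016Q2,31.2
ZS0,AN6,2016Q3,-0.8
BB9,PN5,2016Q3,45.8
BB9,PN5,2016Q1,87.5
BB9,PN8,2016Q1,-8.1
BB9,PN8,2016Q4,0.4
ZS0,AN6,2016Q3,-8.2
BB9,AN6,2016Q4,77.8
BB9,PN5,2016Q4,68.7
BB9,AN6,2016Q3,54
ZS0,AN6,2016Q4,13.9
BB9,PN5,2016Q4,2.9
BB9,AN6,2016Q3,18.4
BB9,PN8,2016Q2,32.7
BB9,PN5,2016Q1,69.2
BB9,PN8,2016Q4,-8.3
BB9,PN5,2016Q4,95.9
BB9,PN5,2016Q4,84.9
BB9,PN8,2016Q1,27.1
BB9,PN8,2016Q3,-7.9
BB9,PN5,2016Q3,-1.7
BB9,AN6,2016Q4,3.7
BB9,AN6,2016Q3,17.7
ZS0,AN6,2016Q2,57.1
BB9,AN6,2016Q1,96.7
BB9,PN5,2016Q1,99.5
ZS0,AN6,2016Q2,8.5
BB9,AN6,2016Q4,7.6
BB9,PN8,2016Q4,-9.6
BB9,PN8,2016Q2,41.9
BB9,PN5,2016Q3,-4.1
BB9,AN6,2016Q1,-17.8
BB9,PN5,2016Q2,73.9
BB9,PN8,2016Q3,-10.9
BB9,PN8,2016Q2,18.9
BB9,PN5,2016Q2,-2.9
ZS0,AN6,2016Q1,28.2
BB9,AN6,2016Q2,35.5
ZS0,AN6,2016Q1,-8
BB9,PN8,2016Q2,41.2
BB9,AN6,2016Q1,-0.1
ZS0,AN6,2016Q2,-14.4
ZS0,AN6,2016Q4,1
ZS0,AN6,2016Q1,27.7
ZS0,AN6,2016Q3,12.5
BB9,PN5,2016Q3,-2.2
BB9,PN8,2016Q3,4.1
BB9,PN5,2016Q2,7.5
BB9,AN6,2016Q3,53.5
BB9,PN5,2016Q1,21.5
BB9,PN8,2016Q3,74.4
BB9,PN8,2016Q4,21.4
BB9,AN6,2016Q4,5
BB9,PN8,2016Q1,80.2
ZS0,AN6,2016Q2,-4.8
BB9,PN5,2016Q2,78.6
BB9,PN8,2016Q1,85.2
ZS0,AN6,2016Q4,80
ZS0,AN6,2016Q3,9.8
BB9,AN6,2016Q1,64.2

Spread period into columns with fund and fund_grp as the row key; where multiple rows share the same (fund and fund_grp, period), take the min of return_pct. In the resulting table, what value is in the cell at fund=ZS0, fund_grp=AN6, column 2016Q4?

1

Rows with fund=ZS0, fund_grp=AN6 and period=2016Q4: return_pct values are 69.5, 13.9, 1, 80.
min(69.5, 13.9, 1, 80) = 1.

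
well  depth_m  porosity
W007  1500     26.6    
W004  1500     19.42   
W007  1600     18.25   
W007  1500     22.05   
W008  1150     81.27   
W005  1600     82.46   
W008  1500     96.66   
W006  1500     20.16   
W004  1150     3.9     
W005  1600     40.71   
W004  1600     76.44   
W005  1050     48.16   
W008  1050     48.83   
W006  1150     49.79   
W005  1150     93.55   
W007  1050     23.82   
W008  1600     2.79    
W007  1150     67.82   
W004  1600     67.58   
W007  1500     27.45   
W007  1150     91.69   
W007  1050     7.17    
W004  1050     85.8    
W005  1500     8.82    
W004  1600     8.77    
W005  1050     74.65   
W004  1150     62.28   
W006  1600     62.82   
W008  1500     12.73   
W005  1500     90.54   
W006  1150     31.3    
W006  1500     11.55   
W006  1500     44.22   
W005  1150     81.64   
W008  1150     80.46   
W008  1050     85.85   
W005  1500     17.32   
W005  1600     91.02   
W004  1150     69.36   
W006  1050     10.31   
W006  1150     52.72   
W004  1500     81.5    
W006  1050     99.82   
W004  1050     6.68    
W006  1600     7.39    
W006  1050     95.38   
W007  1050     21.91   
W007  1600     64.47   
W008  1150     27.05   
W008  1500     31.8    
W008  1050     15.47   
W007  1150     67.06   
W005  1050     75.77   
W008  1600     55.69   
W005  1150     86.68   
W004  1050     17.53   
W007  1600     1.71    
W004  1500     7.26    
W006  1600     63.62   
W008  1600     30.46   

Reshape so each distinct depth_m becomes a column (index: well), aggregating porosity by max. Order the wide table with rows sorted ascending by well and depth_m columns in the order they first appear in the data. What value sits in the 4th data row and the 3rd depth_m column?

91.69

With rows sorted ascending by well, row 4 is well=W007. depth_m columns in first-appearance order: 1500, 1600, 1150, 1050; column 3 is 1150.
Long rows with well=W007, depth_m=1150: max(67.82, 91.69, 67.06) = 91.69.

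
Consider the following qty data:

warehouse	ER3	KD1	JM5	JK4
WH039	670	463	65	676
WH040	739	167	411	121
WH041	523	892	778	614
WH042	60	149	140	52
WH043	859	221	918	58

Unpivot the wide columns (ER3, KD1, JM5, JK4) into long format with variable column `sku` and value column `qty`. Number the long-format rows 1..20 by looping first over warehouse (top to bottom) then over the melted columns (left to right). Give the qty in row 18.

221

20 rows total (5 × 4). Row 18: index ⌊(18-1)/4⌋ = 4 into warehouse → WH043; (18-1) mod 4 = 1 into the melted columns → KD1.
So row 18 is (WH043, KD1, 221); qty = 221.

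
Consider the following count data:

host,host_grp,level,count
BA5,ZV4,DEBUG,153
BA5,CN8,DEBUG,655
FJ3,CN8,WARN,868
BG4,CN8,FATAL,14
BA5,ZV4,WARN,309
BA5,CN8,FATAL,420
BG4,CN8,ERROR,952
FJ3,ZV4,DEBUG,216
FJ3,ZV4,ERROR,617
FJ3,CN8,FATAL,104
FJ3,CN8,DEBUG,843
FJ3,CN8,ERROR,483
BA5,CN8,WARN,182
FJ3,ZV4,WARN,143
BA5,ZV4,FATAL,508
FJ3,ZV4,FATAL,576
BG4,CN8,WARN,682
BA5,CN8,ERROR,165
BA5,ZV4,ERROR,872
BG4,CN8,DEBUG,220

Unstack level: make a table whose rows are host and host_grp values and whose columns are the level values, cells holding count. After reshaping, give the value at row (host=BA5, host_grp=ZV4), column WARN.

Wide layout: rows indexed by host and host_grp, columns are the 4 distinct level values (DEBUG, WARN, FATAL, ERROR).
Cell (host=BA5, host_grp=ZV4, level=WARN) draws from the long row where host=BA5, host_grp=ZV4 and level=WARN, which has count=309.

309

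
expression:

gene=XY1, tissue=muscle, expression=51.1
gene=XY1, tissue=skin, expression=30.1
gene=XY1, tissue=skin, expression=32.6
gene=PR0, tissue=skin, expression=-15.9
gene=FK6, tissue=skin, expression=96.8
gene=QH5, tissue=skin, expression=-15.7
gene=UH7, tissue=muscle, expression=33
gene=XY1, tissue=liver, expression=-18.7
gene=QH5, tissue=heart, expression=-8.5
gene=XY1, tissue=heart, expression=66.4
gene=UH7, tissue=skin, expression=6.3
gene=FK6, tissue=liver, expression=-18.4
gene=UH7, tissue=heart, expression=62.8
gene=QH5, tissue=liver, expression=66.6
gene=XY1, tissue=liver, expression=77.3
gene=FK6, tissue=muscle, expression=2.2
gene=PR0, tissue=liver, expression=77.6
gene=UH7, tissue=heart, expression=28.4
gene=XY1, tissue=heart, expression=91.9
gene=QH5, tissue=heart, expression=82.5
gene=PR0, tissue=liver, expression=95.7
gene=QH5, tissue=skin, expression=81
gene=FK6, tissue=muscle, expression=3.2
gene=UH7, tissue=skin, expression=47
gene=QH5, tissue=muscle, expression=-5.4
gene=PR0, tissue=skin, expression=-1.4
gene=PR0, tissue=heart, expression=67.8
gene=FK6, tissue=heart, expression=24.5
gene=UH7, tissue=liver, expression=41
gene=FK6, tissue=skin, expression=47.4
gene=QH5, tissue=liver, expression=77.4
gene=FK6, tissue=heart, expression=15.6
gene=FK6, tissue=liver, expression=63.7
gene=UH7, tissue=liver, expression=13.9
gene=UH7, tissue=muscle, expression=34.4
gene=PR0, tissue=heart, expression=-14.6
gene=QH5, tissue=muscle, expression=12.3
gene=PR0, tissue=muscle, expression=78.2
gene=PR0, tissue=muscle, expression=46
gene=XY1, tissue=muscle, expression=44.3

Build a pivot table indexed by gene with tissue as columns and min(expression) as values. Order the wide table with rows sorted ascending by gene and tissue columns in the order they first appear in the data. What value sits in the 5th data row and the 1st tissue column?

With rows sorted ascending by gene, row 5 is gene=XY1. tissue columns in first-appearance order: muscle, skin, liver, heart; column 1 is muscle.
Long rows with gene=XY1, tissue=muscle: min(51.1, 44.3) = 44.3.

44.3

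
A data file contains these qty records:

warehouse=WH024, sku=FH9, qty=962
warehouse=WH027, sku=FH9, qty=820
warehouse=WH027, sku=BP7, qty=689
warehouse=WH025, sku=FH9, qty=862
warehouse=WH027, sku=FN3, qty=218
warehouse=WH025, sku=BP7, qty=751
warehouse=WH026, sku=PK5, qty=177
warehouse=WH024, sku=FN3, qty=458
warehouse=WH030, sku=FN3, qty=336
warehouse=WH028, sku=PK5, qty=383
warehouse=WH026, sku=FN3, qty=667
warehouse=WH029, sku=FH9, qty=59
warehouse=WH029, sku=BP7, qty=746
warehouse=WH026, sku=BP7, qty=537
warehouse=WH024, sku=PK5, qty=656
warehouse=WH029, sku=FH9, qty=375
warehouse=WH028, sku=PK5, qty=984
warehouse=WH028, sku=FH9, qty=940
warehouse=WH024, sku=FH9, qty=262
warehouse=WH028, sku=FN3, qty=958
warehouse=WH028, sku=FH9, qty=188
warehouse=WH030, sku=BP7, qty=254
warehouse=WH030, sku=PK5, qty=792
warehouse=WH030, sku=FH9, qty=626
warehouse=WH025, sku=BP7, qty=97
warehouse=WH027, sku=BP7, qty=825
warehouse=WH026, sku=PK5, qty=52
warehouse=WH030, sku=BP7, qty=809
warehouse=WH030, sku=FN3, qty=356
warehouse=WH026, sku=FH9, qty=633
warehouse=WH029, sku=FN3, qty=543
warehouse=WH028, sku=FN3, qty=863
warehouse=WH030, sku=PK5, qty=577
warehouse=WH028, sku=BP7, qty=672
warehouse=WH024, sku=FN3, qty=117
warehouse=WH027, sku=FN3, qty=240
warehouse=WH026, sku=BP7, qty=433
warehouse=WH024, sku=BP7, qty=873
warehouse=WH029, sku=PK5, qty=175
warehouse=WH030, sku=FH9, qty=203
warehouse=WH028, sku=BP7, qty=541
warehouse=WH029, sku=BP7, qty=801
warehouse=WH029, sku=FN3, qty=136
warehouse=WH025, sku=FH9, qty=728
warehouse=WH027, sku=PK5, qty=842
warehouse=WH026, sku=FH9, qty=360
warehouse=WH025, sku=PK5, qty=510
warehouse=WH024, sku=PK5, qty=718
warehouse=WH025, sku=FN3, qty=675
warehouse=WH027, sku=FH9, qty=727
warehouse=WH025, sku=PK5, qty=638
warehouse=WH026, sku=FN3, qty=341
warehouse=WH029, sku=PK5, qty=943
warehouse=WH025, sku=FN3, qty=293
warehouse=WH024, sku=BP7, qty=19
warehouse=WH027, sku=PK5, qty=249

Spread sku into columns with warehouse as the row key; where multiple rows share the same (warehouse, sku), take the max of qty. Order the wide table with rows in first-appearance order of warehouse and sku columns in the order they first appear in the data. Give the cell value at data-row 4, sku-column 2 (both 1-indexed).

537

With rows in first-appearance order of warehouse, row 4 is warehouse=WH026. sku columns in first-appearance order: FH9, BP7, FN3, PK5; column 2 is BP7.
Long rows with warehouse=WH026, sku=BP7: max(537, 433) = 537.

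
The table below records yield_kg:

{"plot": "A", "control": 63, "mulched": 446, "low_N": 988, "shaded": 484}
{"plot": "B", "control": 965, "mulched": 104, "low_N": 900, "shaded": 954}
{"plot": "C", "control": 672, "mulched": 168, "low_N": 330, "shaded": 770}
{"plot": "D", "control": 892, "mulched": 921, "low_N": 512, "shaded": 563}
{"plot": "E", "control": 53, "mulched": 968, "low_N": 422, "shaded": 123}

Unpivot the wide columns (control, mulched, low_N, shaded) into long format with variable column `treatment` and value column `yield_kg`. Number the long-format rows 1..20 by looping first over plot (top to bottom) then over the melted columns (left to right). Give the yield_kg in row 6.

20 rows total (5 × 4). Row 6: index ⌊(6-1)/4⌋ = 1 into plot → B; (6-1) mod 4 = 1 into the melted columns → mulched.
So row 6 is (B, mulched, 104); yield_kg = 104.

104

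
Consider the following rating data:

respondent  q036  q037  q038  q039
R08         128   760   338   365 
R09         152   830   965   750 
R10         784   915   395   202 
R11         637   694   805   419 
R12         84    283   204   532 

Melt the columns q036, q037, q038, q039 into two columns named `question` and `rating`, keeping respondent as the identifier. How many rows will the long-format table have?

5 respondent values × 4 melted columns = 20 rows.

20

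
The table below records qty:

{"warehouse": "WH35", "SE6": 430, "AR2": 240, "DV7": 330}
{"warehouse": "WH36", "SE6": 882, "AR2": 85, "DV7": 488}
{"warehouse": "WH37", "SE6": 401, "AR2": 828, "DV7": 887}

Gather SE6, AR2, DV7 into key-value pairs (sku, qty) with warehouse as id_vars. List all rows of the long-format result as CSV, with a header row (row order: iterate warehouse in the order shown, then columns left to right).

warehouse,sku,qty
WH35,SE6,430
WH35,AR2,240
WH35,DV7,330
WH36,SE6,882
WH36,AR2,85
WH36,DV7,488
WH37,SE6,401
WH37,AR2,828
WH37,DV7,887

Each (warehouse, column) pair becomes one row: 3 × 3 = 9 rows.
For example, (WH35, SE6) → qty=430.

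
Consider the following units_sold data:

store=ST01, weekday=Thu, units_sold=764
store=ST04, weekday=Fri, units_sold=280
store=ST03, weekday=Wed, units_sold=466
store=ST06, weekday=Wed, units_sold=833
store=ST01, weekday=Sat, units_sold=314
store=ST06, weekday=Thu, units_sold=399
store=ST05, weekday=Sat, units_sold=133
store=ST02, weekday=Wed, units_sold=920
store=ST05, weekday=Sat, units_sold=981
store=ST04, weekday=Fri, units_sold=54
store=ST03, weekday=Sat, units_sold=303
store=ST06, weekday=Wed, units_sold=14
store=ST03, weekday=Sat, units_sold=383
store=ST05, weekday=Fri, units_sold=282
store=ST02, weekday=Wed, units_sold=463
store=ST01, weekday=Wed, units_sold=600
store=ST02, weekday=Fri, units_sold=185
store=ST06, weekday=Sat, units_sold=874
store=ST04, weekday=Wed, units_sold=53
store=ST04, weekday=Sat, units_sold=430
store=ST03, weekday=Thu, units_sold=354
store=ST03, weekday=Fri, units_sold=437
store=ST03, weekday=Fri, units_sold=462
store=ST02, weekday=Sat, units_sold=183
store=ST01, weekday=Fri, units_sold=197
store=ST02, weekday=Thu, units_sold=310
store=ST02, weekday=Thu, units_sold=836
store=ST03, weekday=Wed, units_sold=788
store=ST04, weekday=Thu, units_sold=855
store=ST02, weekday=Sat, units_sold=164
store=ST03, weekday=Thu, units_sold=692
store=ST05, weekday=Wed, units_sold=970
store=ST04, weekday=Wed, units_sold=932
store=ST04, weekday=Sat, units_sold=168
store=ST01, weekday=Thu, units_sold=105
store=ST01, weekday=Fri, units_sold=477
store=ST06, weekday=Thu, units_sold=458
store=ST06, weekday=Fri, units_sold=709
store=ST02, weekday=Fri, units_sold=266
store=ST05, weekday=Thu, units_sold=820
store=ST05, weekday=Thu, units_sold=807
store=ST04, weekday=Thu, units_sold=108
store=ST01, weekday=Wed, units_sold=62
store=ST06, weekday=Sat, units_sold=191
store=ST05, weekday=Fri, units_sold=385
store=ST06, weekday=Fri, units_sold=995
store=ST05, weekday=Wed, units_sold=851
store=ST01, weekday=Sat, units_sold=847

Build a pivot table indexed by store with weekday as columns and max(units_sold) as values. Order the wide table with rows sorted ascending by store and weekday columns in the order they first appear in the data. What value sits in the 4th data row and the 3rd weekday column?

932

With rows sorted ascending by store, row 4 is store=ST04. weekday columns in first-appearance order: Thu, Fri, Wed, Sat; column 3 is Wed.
Long rows with store=ST04, weekday=Wed: max(53, 932) = 932.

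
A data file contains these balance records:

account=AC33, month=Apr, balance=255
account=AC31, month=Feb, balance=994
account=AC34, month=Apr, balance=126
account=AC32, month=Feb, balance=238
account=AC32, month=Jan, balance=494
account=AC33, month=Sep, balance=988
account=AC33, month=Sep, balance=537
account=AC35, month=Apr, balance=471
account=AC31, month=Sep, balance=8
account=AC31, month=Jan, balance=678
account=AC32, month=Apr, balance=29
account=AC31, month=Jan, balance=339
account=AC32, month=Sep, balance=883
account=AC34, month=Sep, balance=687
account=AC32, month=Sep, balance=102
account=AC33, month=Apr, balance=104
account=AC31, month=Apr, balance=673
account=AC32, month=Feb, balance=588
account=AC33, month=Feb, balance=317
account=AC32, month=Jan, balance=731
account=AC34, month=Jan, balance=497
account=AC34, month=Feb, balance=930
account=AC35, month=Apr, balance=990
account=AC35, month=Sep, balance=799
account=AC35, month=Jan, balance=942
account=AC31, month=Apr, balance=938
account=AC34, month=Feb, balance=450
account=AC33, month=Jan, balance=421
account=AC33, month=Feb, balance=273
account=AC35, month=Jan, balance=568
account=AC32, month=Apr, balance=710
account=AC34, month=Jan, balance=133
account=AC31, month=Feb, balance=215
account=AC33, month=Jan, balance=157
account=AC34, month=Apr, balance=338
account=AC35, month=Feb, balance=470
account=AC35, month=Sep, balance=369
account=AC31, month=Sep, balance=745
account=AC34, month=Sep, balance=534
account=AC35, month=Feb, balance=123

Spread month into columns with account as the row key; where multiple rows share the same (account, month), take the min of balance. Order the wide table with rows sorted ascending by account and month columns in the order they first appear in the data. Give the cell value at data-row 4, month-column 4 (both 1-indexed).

534

With rows sorted ascending by account, row 4 is account=AC34. month columns in first-appearance order: Apr, Feb, Jan, Sep; column 4 is Sep.
Long rows with account=AC34, month=Sep: min(687, 534) = 534.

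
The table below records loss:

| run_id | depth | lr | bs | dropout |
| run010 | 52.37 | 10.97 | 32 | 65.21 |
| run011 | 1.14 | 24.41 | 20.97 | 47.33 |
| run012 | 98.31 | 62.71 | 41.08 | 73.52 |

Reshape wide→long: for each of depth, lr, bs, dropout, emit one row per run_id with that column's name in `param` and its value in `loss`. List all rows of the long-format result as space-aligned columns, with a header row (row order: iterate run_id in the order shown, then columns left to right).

Each (run_id, column) pair becomes one row: 3 × 4 = 12 rows.
For example, (run010, depth) → loss=52.37.

run_id  param    loss 
run010  depth    52.37
run010  lr       10.97
run010  bs       32   
run010  dropout  65.21
run011  depth    1.14 
run011  lr       24.41
run011  bs       20.97
run011  dropout  47.33
run012  depth    98.31
run012  lr       62.71
run012  bs       41.08
run012  dropout  73.52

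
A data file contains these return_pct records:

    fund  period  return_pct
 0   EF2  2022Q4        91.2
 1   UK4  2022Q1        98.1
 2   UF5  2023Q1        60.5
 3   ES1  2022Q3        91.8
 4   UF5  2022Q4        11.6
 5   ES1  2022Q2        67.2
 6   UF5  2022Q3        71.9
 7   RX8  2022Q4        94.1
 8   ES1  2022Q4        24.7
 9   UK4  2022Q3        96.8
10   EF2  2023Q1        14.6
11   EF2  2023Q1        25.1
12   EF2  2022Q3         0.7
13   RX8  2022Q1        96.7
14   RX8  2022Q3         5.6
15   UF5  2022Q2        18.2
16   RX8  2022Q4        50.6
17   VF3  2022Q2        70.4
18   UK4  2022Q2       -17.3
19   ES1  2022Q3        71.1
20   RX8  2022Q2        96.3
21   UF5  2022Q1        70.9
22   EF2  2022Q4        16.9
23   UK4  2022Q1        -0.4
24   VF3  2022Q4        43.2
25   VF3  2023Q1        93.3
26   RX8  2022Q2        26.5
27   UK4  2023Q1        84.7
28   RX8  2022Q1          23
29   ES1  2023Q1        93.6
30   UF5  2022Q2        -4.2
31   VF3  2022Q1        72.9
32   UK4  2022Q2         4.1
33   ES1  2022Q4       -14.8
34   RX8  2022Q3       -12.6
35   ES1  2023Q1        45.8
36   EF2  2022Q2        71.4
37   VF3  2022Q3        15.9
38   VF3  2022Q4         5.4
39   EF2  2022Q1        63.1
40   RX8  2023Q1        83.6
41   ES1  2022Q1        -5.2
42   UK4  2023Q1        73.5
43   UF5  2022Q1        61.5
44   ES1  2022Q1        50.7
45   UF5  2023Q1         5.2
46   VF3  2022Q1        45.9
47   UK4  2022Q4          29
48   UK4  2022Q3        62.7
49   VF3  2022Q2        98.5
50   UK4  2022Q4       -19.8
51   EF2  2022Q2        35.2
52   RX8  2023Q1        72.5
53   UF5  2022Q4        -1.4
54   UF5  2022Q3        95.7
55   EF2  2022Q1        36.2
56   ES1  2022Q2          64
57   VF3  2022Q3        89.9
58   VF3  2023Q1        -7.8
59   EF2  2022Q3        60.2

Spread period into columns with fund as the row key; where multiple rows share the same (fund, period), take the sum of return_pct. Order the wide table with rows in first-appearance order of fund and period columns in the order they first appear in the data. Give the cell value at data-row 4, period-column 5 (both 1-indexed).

With rows in first-appearance order of fund, row 4 is fund=ES1. period columns in first-appearance order: 2022Q4, 2022Q1, 2023Q1, 2022Q3, 2022Q2; column 5 is 2022Q2.
Long rows with fund=ES1, period=2022Q2: 67.2 + 64 = 131.2.

131.2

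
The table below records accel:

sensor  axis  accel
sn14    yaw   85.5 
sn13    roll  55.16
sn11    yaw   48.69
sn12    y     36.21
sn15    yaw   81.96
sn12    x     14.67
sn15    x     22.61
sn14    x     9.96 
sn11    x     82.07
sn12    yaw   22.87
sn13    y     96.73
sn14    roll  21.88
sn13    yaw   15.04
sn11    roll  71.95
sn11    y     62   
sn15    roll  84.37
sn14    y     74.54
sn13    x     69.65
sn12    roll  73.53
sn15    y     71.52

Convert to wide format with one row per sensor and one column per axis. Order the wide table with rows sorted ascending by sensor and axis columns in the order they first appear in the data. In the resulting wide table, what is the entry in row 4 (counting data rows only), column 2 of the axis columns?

21.88

With rows sorted ascending by sensor, row 4 is sensor=sn14. axis columns in first-appearance order: yaw, roll, y, x; column 2 is roll.
Long rows with sensor=sn14, axis=roll: accel = 21.88.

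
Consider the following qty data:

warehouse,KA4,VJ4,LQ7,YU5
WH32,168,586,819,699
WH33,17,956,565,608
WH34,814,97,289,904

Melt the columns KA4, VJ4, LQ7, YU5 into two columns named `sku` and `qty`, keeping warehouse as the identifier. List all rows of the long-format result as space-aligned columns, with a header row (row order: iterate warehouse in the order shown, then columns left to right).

Each (warehouse, column) pair becomes one row: 3 × 4 = 12 rows.
For example, (WH32, KA4) → qty=168.

warehouse  sku  qty
WH32       KA4  168
WH32       VJ4  586
WH32       LQ7  819
WH32       YU5  699
WH33       KA4  17 
WH33       VJ4  956
WH33       LQ7  565
WH33       YU5  608
WH34       KA4  814
WH34       VJ4  97 
WH34       LQ7  289
WH34       YU5  904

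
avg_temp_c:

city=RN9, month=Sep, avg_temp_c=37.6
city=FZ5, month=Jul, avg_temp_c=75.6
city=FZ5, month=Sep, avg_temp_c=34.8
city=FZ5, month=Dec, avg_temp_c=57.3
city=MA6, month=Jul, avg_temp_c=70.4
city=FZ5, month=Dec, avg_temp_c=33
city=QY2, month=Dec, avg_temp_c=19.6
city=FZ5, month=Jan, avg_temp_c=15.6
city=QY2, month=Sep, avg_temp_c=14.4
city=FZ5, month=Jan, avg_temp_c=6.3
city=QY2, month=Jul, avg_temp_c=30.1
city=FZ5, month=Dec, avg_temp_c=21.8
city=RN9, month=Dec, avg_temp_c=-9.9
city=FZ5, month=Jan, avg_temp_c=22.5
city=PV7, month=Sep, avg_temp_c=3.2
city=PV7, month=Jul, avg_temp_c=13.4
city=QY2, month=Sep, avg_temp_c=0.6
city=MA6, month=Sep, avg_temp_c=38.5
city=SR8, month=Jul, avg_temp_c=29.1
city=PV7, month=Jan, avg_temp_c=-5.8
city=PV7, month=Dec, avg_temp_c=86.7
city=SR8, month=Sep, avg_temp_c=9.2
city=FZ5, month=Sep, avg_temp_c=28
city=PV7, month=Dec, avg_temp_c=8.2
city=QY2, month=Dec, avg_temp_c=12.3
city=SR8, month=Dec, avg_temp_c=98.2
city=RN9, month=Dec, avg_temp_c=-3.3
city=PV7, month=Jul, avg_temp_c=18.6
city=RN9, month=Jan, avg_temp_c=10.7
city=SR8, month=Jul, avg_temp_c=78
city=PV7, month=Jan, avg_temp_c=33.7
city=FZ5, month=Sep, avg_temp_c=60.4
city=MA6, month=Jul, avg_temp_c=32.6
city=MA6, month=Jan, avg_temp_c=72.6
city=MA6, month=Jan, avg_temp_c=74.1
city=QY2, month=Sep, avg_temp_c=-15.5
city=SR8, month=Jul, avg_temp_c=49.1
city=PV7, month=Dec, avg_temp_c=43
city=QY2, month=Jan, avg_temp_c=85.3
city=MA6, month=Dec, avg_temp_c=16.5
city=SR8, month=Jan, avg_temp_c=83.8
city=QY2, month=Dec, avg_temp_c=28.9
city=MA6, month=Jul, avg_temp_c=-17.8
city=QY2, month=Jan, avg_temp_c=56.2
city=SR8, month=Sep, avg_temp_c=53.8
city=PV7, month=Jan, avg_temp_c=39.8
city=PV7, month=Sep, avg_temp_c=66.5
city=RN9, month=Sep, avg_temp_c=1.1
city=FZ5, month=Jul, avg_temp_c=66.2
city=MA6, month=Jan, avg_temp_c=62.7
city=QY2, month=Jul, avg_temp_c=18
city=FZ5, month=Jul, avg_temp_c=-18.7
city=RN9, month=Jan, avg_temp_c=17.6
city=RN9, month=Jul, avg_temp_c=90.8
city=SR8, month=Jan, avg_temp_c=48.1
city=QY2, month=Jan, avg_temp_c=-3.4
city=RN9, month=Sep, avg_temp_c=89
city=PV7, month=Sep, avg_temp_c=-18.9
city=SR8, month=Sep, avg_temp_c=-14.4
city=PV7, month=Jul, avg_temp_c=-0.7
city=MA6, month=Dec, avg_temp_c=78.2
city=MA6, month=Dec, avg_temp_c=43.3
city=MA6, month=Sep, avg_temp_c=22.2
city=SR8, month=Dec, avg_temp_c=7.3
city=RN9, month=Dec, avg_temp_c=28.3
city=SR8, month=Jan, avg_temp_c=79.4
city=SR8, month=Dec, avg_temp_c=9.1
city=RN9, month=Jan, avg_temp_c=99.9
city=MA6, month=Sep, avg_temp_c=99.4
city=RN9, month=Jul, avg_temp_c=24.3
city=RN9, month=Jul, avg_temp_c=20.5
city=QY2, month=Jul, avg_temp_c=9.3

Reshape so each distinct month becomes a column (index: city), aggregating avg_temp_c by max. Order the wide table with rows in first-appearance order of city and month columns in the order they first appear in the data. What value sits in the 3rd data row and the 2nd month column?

70.4

With rows in first-appearance order of city, row 3 is city=MA6. month columns in first-appearance order: Sep, Jul, Dec, Jan; column 2 is Jul.
Long rows with city=MA6, month=Jul: max(70.4, 32.6, -17.8) = 70.4.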